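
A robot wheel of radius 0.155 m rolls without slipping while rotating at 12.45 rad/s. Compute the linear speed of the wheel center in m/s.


v = omega * r = 12.45 * 0.155 = 1.9297

1.9297 m/s


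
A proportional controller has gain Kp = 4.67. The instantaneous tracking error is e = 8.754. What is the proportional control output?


u_P = Kp * e = 4.67 * 8.754 = 40.8812

40.8812


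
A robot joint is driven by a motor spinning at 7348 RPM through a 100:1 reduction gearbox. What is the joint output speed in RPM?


omega_joint = omega_motor / N = 7348 / 100 = 73.4800

73.4800 RPM


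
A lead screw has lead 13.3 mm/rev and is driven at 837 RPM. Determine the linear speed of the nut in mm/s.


v = lead * (RPM/60) = 13.3*837/60 = 185.5350

185.5350 mm/s


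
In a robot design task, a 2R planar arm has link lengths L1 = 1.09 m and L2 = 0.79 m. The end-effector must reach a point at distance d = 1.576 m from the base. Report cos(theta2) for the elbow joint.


cos(th2) = (d^2 - L1^2 - L2^2)/(2*L1*L2) = (1.576^2 - 1.09^2 - 0.79^2)/(2*1.09*0.79) = 0.3900

0.3900


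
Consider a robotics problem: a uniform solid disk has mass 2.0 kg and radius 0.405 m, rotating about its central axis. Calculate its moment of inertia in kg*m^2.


I = (1/2)*m*R^2 = 0.5*2.0*0.405^2 = 0.1640

0.1640 kg*m^2


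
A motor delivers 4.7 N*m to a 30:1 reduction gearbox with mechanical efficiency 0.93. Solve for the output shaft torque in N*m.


tau_out = tau_in * N * eta = 4.7 * 30 * 0.93 = 131.1300

131.1300 N*m


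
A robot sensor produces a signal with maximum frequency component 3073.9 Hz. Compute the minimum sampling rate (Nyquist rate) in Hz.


f_s,min = 2*f_max = 2*3073.9 = 6147.8000

6147.8000 Hz


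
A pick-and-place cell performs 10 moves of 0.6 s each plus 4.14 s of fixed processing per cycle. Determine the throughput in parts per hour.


T_cycle = 10*0.6 + 4.14 = 10.1400 s
rate = 3600/T = 355.0296

355.0296 parts/hour


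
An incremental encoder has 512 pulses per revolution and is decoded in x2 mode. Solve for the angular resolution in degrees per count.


resolution = 360 / (PPR * 2) = 360 / 1024 = 0.3516

0.3516 degrees


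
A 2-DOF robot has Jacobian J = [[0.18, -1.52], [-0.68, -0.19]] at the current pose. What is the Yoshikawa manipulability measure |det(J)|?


det(J) = 0.18*-0.19 - (-1.52)*(-0.68) = -1.0678
|det(J)| = 1.0678

1.0678


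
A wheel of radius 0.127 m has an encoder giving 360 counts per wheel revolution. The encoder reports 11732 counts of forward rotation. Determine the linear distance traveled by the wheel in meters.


revs = 11732/360 = 32.588889
d = revs * 2*pi*r = 32.588889 * 2*pi*0.127 = 26.0048

26.0048 m


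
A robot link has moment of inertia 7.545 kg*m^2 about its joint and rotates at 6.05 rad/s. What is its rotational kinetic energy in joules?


KE = (1/2)*I*omega^2 = 0.5*7.545*6.05^2 = 138.0829

138.0829 J


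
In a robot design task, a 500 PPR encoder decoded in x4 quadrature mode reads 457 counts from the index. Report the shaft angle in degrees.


angle = counts * 360 / (PPR*4) = 457 * 360 / 2000 = 82.2600

82.2600 degrees


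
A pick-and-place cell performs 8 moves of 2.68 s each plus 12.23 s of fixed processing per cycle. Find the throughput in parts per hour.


T_cycle = 8*2.68 + 12.23 = 33.6700 s
rate = 3600/T = 106.9201

106.9201 parts/hour


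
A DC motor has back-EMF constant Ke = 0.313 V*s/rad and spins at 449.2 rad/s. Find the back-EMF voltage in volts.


V_emf = Ke * omega = 0.313*449.2 = 140.5996

140.5996 V


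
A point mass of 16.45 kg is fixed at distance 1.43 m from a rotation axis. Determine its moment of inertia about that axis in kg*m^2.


I = m*r^2 = 16.45*1.43^2 = 33.6386

33.6386 kg*m^2


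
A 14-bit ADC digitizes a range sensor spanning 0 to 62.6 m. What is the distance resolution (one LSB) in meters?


res = range / 2^n = 62.6/2^14 = 62.6/16384 = 0.0038

0.0038 m


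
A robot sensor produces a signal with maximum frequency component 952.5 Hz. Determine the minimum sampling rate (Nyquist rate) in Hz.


f_s,min = 2*f_max = 2*952.5 = 1905.0000

1905.0000 Hz


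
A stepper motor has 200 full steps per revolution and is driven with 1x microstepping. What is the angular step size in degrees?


step = 360/(200*1) = 360/200 = 1.8000

1.8000 degrees


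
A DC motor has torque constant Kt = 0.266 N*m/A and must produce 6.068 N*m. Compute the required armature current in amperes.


I = tau / Kt = 6.068/0.266 = 22.8120

22.8120 A


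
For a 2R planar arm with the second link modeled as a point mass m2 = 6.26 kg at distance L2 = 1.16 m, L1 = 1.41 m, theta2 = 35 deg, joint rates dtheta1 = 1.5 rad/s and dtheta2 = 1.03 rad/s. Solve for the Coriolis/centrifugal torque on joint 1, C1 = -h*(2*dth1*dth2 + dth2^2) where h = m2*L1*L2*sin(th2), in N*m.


h = m2*L1*L2*sin(th2) = 6.26*1.41*1.16*sin(35 deg) = 5.872767
C1 = -h*(2*1.5*1.03 + 1.03^2) = -5.872767*4.1509 = -24.3773

-24.3773 N*m


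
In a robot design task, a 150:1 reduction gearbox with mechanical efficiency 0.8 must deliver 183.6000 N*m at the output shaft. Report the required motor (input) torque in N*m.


tau_in = tau_out / (N * eta) = 183.6000 / (150 * 0.8) = 1.5300

1.5300 N*m


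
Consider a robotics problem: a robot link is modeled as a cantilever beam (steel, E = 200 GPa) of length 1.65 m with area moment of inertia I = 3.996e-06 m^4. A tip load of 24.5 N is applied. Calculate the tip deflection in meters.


delta = F*L^3/(3*E*I) = 24.5*1.65^3/(3*2.000e+11*3.996e-06)
      = 110.0570625/2397600 = 4.5903e-05

4.5903e-05 m


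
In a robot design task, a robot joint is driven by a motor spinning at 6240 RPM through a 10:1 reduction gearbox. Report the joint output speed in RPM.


omega_joint = omega_motor / N = 6240 / 10 = 624.0000

624.0000 RPM


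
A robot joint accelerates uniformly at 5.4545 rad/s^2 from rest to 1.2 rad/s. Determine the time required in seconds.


t = delta_omega / alpha = 1.2 / 5.4545 = 0.2200

0.2200 s


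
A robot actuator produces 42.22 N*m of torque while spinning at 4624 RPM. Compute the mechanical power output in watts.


omega = 4624 * 2*pi/60 = 484.224148 rad/s
P = tau * omega = 42.22 * 484.224148 = 20443.9435

20443.9435 W


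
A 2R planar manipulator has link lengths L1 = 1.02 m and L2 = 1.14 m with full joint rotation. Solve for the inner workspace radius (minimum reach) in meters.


r_min = |L1 - L2| = |1.02 - 1.14| = 0.1200

0.1200 m


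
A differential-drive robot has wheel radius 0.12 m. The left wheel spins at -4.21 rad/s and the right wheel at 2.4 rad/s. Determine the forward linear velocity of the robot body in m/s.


v = r*(wR + wL)/2 = 0.12*(2.4 + -4.21)/2 = -0.1086

-0.1086 m/s


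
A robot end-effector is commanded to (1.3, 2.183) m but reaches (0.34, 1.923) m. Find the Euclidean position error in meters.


dx = 0.34 - (1.3) = -0.9600, dy = 1.923 - (2.183) = -0.2600
err = sqrt(0.921600 + 0.067600) = 0.9946

0.9946 m


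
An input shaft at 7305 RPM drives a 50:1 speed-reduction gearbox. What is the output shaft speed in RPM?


omega_out = omega_in / N = 7305 / 50 = 146.1000

146.1000 RPM


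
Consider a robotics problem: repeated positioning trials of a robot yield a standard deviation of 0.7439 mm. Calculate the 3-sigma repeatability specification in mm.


repeatability = 3*sigma = 3*0.7439 = 2.2317

2.2317 mm


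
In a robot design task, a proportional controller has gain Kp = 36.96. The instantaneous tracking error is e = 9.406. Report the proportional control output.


u_P = Kp * e = 36.96 * 9.406 = 347.6458

347.6458


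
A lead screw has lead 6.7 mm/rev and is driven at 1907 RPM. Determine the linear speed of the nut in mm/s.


v = lead * (RPM/60) = 6.7*1907/60 = 212.9483

212.9483 mm/s


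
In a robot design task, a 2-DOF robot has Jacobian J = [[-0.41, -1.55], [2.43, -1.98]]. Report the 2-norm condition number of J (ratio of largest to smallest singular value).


JJ^T eigenvalues: trace(JJ^T) = 12.3959, det(JJ^T) = det(J)^2 = 20.96083089
s_max^2 = (12.3959 + sqrt(69.81501325))/2 = 10.37571894
s_min^2 = (12.3959 - sqrt(69.81501325))/2 = 2.02018106
kappa = s_max/s_min = sqrt(10.37571894/2.02018106) = 2.2663

2.2663


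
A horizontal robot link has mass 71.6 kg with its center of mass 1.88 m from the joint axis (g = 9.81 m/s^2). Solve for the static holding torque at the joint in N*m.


tau = m*g*L = 71.6 * 9.81 * 1.88 = 1320.5045

1320.5045 N*m


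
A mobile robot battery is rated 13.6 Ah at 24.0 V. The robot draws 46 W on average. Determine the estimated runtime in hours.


E = 13.6*24.0 = 326.4000 Wh
t = E/P = 326.4000/46 = 7.0957

7.0957 hours


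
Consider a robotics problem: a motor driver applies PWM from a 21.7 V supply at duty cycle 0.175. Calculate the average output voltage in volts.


V_avg = V_supply * D = 21.7*0.175 = 3.7975

3.7975 V


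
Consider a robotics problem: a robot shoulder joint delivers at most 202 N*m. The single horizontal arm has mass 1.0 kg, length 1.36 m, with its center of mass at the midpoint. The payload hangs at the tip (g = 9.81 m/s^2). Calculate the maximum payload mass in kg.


tau_arm = m_arm*g*(L/2) = 1.0*9.81*1.36/2 = 6.6708 N*m
tau_payload = tau_max - tau_arm = 202 - 6.6708 = 195.3292
m_payload = tau_payload / (g*L) = 195.3292 / (9.81*1.36) = 14.6406

14.6406 kg


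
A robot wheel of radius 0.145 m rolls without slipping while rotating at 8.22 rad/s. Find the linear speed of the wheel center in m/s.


v = omega * r = 8.22 * 0.145 = 1.1919

1.1919 m/s


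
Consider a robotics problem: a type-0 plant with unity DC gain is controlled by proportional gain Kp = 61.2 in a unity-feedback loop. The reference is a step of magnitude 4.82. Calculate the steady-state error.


e_ss = R/(1 + Kp) = 4.82/(1 + 61.2) = 4.82/62.2000 = 0.0775

0.0775


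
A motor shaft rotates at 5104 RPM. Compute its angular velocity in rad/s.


omega = 5104 * 2*pi/60 = 534.4896

534.4896 rad/s


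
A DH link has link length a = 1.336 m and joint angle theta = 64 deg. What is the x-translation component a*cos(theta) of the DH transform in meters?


a*cos(theta) = 1.336*cos(64 deg) = 0.5857

0.5857 m


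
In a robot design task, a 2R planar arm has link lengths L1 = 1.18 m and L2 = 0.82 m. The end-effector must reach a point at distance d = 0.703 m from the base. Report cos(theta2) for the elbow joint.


cos(th2) = (d^2 - L1^2 - L2^2)/(2*L1*L2) = (0.703^2 - 1.18^2 - 0.82^2)/(2*1.18*0.82) = -0.8116

-0.8116


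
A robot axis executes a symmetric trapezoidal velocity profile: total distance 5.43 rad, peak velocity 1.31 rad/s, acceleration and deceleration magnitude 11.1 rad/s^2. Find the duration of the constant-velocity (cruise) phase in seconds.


t_acc = v/a = 0.118018 s, d_acc = v^2/(2a) = 0.077302 rad each
d_cruise = 5.43 - 2*0.077302 = 5.275396 rad
t_cruise = d_cruise/v = 5.275396/1.31 = 4.0270

4.0270 s


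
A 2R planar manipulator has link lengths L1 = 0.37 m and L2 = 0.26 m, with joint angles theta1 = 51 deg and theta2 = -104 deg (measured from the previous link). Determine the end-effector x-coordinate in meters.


x = L1*cos(th1) + L2*cos(th1+th2) = 0.37*cos(51 deg) + 0.26*cos(-53 deg) = 0.3893

0.3893 m


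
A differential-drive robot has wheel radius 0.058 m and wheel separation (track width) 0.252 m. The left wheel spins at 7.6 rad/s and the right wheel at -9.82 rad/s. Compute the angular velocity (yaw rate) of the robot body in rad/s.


omega = r*(wR - wL)/L = 0.058*(-9.82 - (7.6))/0.252 = -4.0094

-4.0094 rad/s


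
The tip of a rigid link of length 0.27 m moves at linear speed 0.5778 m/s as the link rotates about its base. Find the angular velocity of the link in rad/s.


omega = v / L = 0.5778 / 0.27 = 2.1400

2.1400 rad/s


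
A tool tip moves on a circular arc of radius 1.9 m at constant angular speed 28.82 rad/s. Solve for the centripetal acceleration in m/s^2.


a_c = omega^2 * r = 28.82^2 * 1.9 = 1578.1256

1578.1256 m/s^2


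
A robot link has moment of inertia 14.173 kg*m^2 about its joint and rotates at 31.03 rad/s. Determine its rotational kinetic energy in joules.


KE = (1/2)*I*omega^2 = 0.5*14.173*31.03^2 = 6823.3138

6823.3138 J


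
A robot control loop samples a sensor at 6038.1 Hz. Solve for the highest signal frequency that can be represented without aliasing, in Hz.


f_max = f_s/2 = 6038.1/2 = 3019.0500

3019.0500 Hz


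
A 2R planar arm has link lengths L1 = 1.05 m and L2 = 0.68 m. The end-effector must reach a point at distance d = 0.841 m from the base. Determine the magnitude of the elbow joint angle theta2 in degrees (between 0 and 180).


cos(th2) = (d^2 - L1^2 - L2^2)/(2*L1*L2) = (0.841^2 - 1.05^2 - 0.68^2)/(2*1.05*0.68) = -0.60057353
th2 = acos(-0.60057353) = 126.9110 deg

126.9110 degrees


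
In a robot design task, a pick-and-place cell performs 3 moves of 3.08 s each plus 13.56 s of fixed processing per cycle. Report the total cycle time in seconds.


T = 3*3.08 + 13.56 = 22.8000

22.8000 s


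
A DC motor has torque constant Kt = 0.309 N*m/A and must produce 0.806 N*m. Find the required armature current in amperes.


I = tau / Kt = 0.806/0.309 = 2.6084

2.6084 A


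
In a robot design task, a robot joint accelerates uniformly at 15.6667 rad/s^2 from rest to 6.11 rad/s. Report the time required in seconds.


t = delta_omega / alpha = 6.11 / 15.6667 = 0.3900

0.3900 s


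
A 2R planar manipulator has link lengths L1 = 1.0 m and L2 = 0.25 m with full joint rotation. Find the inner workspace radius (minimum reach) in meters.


r_min = |L1 - L2| = |1.0 - 0.25| = 0.7500

0.7500 m


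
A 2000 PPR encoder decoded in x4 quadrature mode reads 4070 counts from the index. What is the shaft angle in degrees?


angle = counts * 360 / (PPR*4) = 4070 * 360 / 8000 = 183.1500

183.1500 degrees


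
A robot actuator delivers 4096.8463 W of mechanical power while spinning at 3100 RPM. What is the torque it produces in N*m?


omega = 3100 * 2*pi/60 = 324.631241 rad/s
tau = P / omega = 4096.8463 / 324.631241 = 12.6200

12.6200 N*m


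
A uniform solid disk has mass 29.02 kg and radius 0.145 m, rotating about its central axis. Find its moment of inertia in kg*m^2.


I = (1/2)*m*R^2 = 0.5*29.02*0.145^2 = 0.3051

0.3051 kg*m^2


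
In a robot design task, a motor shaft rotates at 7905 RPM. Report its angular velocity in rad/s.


omega = 7905 * 2*pi/60 = 827.8097

827.8097 rad/s


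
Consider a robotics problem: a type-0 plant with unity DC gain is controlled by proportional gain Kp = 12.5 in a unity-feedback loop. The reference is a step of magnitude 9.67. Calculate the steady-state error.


e_ss = R/(1 + Kp) = 9.67/(1 + 12.5) = 9.67/13.5000 = 0.7163

0.7163


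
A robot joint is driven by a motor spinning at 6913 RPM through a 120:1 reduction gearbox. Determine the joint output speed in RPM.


omega_joint = omega_motor / N = 6913 / 120 = 57.6083

57.6083 RPM


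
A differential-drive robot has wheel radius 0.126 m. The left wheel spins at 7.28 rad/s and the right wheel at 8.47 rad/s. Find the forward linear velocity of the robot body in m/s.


v = r*(wR + wL)/2 = 0.126*(8.47 + 7.28)/2 = 0.9922

0.9922 m/s


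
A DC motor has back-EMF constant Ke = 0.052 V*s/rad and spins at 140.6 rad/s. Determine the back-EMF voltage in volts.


V_emf = Ke * omega = 0.052*140.6 = 7.3112

7.3112 V


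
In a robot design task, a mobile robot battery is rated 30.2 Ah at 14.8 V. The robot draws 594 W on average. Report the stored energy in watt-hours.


E = capacity * V = 30.2*14.8 = 446.9600

446.9600 Wh


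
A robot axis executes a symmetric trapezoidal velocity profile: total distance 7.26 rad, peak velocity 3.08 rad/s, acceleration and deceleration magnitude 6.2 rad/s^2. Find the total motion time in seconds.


t_acc = v/a = 3.08/6.2 = 0.496774 s
d_acc = v^2/(2a) = 0.765032 rad (each ramp)
d_cruise = 7.26 - 2*0.765032 = 5.729936 rad
t_cruise = 5.729936/3.08 = 1.860369 s
t_total = 2*0.496774 + 1.860369 = 2.8539

2.8539 s


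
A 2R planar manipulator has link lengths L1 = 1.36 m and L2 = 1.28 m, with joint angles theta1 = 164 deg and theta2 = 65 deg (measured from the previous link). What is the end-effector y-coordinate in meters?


y = L1*sin(th1) + L2*sin(th1+th2) = 1.36*sin(164 deg) + 1.28*sin(229 deg) = -0.5912

-0.5912 m


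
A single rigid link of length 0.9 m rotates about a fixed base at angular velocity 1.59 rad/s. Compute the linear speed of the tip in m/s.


v = L*omega = 0.9 * 1.59 = 1.4310

1.4310 m/s


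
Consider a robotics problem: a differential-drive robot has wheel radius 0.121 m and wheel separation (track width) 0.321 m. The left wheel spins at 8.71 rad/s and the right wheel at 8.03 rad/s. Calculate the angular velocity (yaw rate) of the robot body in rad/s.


omega = r*(wR - wL)/L = 0.121*(8.03 - (8.71))/0.321 = -0.2563

-0.2563 rad/s


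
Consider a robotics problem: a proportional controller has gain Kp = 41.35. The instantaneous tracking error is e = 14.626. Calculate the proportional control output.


u_P = Kp * e = 41.35 * 14.626 = 604.7851

604.7851


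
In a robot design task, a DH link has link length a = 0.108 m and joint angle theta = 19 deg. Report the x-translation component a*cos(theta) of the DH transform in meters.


a*cos(theta) = 0.108*cos(19 deg) = 0.1021

0.1021 m


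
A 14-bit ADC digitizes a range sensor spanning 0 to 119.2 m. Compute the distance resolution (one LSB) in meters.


res = range / 2^n = 119.2/2^14 = 119.2/16384 = 0.0073

0.0073 m


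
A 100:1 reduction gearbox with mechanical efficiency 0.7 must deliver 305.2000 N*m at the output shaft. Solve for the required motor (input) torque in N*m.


tau_in = tau_out / (N * eta) = 305.2000 / (100 * 0.7) = 4.3600

4.3600 N*m


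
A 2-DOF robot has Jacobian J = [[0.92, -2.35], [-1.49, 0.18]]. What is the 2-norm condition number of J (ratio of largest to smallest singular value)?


JJ^T eigenvalues: trace(JJ^T) = 8.6214, det(JJ^T) = det(J)^2 = 11.12822881
s_max^2 = (8.6214 + sqrt(29.81562272))/2 = 7.04088418
s_min^2 = (8.6214 - sqrt(29.81562272))/2 = 1.58051582
kappa = s_max/s_min = sqrt(7.04088418/1.58051582) = 2.1106

2.1106


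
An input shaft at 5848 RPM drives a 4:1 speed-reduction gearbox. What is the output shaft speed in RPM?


omega_out = omega_in / N = 5848 / 4 = 1462.0000

1462.0000 RPM


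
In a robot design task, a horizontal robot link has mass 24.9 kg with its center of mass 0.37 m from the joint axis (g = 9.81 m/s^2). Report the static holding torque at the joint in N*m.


tau = m*g*L = 24.9 * 9.81 * 0.37 = 90.3795

90.3795 N*m


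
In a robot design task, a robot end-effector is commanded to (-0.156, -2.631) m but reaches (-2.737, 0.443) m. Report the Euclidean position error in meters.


dx = -2.737 - (-0.156) = -2.5810, dy = 0.443 - (-2.631) = 3.0740
err = sqrt(6.661561 + 9.449476) = 4.0139

4.0139 m


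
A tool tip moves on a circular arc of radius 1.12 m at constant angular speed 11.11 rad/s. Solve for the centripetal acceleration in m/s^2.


a_c = omega^2 * r = 11.11^2 * 1.12 = 138.2440

138.2440 m/s^2


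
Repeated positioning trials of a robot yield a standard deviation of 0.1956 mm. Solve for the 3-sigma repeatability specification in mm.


repeatability = 3*sigma = 3*0.1956 = 0.5868

0.5868 mm


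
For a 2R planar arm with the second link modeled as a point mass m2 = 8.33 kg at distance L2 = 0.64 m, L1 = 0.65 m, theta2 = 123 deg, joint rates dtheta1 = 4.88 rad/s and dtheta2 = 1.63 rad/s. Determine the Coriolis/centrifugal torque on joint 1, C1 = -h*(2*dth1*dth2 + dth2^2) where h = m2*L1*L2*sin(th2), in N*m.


h = m2*L1*L2*sin(th2) = 8.33*0.65*0.64*sin(123 deg) = 2.906228
C1 = -h*(2*4.88*1.63 + 1.63^2) = -2.906228*18.5657 = -53.9562

-53.9562 N*m


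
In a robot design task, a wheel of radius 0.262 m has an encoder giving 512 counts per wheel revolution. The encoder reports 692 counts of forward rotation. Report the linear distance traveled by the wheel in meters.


revs = 692/512 = 1.351562
d = revs * 2*pi*r = 1.351562 * 2*pi*0.262 = 2.2249

2.2249 m


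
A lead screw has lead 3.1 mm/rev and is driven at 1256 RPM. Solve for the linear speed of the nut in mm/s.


v = lead * (RPM/60) = 3.1*1256/60 = 64.8933

64.8933 mm/s


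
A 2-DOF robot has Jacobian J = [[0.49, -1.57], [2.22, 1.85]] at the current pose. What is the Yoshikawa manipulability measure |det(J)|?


det(J) = 0.49*1.85 - (-1.57)*(2.22) = 4.3919
|det(J)| = 4.3919

4.3919


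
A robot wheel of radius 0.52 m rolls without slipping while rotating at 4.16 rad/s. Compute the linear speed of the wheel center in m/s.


v = omega * r = 4.16 * 0.52 = 2.1632

2.1632 m/s


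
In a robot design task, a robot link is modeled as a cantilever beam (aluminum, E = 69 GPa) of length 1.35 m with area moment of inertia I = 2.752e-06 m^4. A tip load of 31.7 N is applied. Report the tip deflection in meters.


delta = F*L^3/(3*E*I) = 31.7*1.35^3/(3*6.900e+10*2.752e-06)
      = 77.9938875/569664 = 1.3691e-04

1.3691e-04 m


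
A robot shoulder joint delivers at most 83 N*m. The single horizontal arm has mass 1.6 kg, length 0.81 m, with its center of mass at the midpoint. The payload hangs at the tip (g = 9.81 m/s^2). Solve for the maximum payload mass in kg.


tau_arm = m_arm*g*(L/2) = 1.6*9.81*0.81/2 = 6.3569 N*m
tau_payload = tau_max - tau_arm = 83 - 6.3569 = 76.6431
m_payload = tau_payload / (g*L) = 76.6431 / (9.81*0.81) = 9.6454

9.6454 kg


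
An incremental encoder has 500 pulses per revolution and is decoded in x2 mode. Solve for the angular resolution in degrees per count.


resolution = 360 / (PPR * 2) = 360 / 1000 = 0.3600

0.3600 degrees


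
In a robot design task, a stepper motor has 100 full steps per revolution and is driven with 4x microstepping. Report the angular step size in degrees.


step = 360/(100*4) = 360/400 = 0.9000

0.9000 degrees


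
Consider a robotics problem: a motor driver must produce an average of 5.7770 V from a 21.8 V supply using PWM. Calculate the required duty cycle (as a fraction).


D = V_avg/V_supply = 5.7770/21.8 = 0.2650

0.2650


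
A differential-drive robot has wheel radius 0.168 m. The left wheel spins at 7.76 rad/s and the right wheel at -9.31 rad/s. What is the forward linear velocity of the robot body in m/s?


v = r*(wR + wL)/2 = 0.168*(-9.31 + 7.76)/2 = -0.1302

-0.1302 m/s


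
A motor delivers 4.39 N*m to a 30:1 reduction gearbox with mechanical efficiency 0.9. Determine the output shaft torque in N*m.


tau_out = tau_in * N * eta = 4.39 * 30 * 0.9 = 118.5300

118.5300 N*m


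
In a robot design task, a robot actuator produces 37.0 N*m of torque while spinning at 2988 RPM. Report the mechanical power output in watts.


omega = 2988 * 2*pi/60 = 312.902628 rad/s
P = tau * omega = 37.0 * 312.902628 = 11577.3972

11577.3972 W


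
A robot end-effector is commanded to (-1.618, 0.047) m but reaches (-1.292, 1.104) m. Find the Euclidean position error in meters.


dx = -1.292 - (-1.618) = 0.3260, dy = 1.104 - (0.047) = 1.0570
err = sqrt(0.106276 + 1.117249) = 1.1061

1.1061 m


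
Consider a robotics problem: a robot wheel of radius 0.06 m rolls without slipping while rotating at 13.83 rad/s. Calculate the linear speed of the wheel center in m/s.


v = omega * r = 13.83 * 0.06 = 0.8298

0.8298 m/s


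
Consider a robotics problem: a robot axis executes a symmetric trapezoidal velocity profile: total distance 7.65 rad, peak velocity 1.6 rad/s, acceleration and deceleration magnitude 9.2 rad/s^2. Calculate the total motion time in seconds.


t_acc = v/a = 1.6/9.2 = 0.173913 s
d_acc = v^2/(2a) = 0.139130 rad (each ramp)
d_cruise = 7.65 - 2*0.139130 = 7.371740 rad
t_cruise = 7.371740/1.6 = 4.607337 s
t_total = 2*0.173913 + 4.607337 = 4.9552

4.9552 s


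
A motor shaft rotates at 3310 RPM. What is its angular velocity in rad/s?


omega = 3310 * 2*pi/60 = 346.6224

346.6224 rad/s


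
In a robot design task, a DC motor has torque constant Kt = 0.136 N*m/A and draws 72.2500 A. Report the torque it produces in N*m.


tau = Kt * I = 0.136*72.2500 = 9.8260

9.8260 N*m


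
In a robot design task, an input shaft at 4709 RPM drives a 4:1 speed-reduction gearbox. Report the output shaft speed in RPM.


omega_out = omega_in / N = 4709 / 4 = 1177.2500

1177.2500 RPM


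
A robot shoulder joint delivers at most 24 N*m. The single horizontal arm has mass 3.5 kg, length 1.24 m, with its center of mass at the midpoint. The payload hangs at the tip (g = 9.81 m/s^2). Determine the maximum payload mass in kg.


tau_arm = m_arm*g*(L/2) = 3.5*9.81*1.24/2 = 21.2877 N*m
tau_payload = tau_max - tau_arm = 24 - 21.2877 = 2.7123
m_payload = tau_payload / (g*L) = 2.7123 / (9.81*1.24) = 0.2230

0.2230 kg


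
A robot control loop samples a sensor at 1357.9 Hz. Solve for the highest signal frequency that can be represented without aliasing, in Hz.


f_max = f_s/2 = 1357.9/2 = 678.9500

678.9500 Hz


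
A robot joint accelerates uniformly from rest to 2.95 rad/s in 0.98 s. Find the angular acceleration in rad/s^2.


alpha = delta_omega / t = 2.95 / 0.98 = 3.0102

3.0102 rad/s^2


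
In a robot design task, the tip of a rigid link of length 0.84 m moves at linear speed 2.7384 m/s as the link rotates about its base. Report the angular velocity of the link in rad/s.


omega = v / L = 2.7384 / 0.84 = 3.2600

3.2600 rad/s


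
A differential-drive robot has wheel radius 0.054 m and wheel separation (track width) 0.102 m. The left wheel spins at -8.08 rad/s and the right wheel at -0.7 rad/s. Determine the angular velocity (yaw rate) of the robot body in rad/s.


omega = r*(wR - wL)/L = 0.054*(-0.7 - (-8.08))/0.102 = 3.9071

3.9071 rad/s


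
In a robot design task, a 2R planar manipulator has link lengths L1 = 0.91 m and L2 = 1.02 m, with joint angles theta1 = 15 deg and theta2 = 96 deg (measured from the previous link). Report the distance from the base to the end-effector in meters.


x = L1*cos(th1) + L2*cos(th1+th2) = 0.513457
y = L1*sin(th1) + L2*sin(th1+th2) = 1.187777
d = sqrt(x^2 + y^2) = sqrt(0.263638 + 1.410814) = 1.2940

1.2940 m


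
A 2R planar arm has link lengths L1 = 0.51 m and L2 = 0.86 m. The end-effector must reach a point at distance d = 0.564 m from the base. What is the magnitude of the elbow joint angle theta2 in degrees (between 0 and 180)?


cos(th2) = (d^2 - L1^2 - L2^2)/(2*L1*L2) = (0.564^2 - 0.51^2 - 0.86^2)/(2*0.51*0.86) = -0.77702234
th2 = acos(-0.77702234) = 140.9887 deg

140.9887 degrees


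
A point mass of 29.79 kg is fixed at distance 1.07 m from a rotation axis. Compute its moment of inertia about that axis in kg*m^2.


I = m*r^2 = 29.79*1.07^2 = 34.1066

34.1066 kg*m^2


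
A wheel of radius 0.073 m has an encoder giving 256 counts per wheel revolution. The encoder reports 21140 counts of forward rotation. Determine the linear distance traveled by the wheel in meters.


revs = 21140/256 = 82.578125
d = revs * 2*pi*r = 82.578125 * 2*pi*0.073 = 37.8763

37.8763 m


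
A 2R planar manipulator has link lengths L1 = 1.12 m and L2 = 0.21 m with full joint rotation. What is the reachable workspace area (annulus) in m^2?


r_max = L1 + L2 = 1.3300, r_min = |L1 - L2| = 0.9100
A = pi*(r_max^2 - r_min^2) = pi*(1.7689 - 0.8281) = 2.9556

2.9556 m^2


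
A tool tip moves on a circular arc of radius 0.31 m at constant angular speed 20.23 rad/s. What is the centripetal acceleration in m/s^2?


a_c = omega^2 * r = 20.23^2 * 0.31 = 126.8684

126.8684 m/s^2


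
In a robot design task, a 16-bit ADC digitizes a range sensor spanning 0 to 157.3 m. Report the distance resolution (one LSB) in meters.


res = range / 2^n = 157.3/2^16 = 157.3/65536 = 0.0024

0.0024 m


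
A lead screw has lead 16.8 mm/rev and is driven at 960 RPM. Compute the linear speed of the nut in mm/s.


v = lead * (RPM/60) = 16.8*960/60 = 268.8000

268.8000 mm/s


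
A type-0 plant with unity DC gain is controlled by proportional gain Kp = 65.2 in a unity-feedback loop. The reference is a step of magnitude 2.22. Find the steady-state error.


e_ss = R/(1 + Kp) = 2.22/(1 + 65.2) = 2.22/66.2000 = 0.0335

0.0335


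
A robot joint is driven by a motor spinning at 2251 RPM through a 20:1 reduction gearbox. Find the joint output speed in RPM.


omega_joint = omega_motor / N = 2251 / 20 = 112.5500

112.5500 RPM


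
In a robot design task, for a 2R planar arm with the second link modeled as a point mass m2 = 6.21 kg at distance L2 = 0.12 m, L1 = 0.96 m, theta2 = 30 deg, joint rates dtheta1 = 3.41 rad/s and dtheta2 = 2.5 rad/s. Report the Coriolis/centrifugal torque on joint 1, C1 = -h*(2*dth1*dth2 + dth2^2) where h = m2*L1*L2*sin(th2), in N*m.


h = m2*L1*L2*sin(th2) = 6.21*0.96*0.12*sin(30 deg) = 0.357696
C1 = -h*(2*3.41*2.5 + 2.5^2) = -0.357696*23.3000 = -8.3343

-8.3343 N*m


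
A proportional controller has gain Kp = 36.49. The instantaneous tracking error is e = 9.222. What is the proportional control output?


u_P = Kp * e = 36.49 * 9.222 = 336.5108

336.5108


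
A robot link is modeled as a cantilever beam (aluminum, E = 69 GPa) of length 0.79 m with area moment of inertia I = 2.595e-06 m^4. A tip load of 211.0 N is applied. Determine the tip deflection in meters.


delta = F*L^3/(3*E*I) = 211.0*0.79^3/(3*6.900e+10*2.595e-06)
      = 104.031229/537165 = 1.9367e-04

1.9367e-04 m


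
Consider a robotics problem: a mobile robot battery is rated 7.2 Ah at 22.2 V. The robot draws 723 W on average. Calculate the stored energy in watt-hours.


E = capacity * V = 7.2*22.2 = 159.8400

159.8400 Wh


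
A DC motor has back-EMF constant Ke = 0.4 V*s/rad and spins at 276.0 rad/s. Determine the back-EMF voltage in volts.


V_emf = Ke * omega = 0.4*276.0 = 110.4000

110.4000 V


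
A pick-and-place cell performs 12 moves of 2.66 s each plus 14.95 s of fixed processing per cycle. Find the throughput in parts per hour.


T_cycle = 12*2.66 + 14.95 = 46.8700 s
rate = 3600/T = 76.8082

76.8082 parts/hour


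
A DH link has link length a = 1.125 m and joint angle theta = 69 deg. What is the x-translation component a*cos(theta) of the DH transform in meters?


a*cos(theta) = 1.125*cos(69 deg) = 0.4032

0.4032 m


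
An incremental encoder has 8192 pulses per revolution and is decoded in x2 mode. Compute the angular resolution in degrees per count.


resolution = 360 / (PPR * 2) = 360 / 16384 = 0.0220

0.0220 degrees


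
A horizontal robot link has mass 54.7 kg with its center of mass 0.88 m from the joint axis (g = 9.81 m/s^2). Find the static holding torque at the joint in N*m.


tau = m*g*L = 54.7 * 9.81 * 0.88 = 472.2142

472.2142 N*m


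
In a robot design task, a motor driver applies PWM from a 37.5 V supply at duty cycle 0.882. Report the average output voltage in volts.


V_avg = V_supply * D = 37.5*0.882 = 33.0750

33.0750 V


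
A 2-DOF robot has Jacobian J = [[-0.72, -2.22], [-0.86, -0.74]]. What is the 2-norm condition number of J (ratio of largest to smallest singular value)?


JJ^T eigenvalues: trace(JJ^T) = 6.7340, det(JJ^T) = det(J)^2 = 1.89447696
s_max^2 = (6.7340 + sqrt(37.76884816))/2 = 6.43981826
s_min^2 = (6.7340 - sqrt(37.76884816))/2 = 0.29418174
kappa = s_max/s_min = sqrt(6.43981826/0.29418174) = 4.6787

4.6787


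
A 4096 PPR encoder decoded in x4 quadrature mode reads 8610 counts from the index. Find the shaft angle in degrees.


angle = counts * 360 / (PPR*4) = 8610 * 360 / 16384 = 189.1846

189.1846 degrees


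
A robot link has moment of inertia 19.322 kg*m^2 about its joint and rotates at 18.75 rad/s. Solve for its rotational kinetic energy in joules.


KE = (1/2)*I*omega^2 = 0.5*19.322*18.75^2 = 3396.4453

3396.4453 J


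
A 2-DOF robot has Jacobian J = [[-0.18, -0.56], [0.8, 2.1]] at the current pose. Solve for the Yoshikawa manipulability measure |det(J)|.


det(J) = -0.18*2.1 - (-0.56)*(0.8) = 0.0700
|det(J)| = 0.0700

0.0700


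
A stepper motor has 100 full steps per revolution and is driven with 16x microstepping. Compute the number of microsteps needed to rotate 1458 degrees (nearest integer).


step_size = 360/(100*16) = 360/1600 = 0.225000 deg
n = 1458/(360/1600) = 1458*1600/360 = 6480

6480 steps


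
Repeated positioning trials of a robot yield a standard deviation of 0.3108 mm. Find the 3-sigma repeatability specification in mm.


repeatability = 3*sigma = 3*0.3108 = 0.9324

0.9324 mm


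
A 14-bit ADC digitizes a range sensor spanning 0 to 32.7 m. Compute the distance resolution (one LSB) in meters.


res = range / 2^n = 32.7/2^14 = 32.7/16384 = 0.0020

0.0020 m


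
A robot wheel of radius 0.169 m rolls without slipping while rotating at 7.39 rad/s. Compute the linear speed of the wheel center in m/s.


v = omega * r = 7.39 * 0.169 = 1.2489

1.2489 m/s


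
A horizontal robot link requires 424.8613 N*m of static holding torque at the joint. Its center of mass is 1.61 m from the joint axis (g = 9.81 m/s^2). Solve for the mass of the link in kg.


m = tau / (g*L) = 424.8613 / (9.81 * 1.61) = 26.9000

26.9000 kg


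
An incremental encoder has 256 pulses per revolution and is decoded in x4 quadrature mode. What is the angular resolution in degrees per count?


resolution = 360 / (PPR * 4) = 360 / 1024 = 0.3516

0.3516 degrees


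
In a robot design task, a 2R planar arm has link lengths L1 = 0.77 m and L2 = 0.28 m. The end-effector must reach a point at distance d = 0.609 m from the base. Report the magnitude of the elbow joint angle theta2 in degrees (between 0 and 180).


cos(th2) = (d^2 - L1^2 - L2^2)/(2*L1*L2) = (0.609^2 - 0.77^2 - 0.28^2)/(2*0.77*0.28) = -0.69670455
th2 = acos(-0.69670455) = 134.1632 deg

134.1632 degrees


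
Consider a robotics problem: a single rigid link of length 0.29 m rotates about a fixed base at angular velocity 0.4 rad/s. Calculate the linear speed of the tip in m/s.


v = L*omega = 0.29 * 0.4 = 0.1160

0.1160 m/s


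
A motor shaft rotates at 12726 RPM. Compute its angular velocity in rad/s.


omega = 12726 * 2*pi/60 = 1332.6636

1332.6636 rad/s


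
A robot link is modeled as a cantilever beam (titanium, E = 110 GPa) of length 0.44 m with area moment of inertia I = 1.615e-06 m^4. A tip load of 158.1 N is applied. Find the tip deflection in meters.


delta = F*L^3/(3*E*I) = 158.1*0.44^3/(3*1.100e+11*1.615e-06)
      = 13.4675904/532950 = 2.5270e-05

2.5270e-05 m


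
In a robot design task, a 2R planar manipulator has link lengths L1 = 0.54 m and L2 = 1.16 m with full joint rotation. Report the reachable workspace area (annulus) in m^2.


r_max = L1 + L2 = 1.7000, r_min = |L1 - L2| = 0.6200
A = pi*(r_max^2 - r_min^2) = pi*(2.8900 - 0.3844) = 7.8716

7.8716 m^2


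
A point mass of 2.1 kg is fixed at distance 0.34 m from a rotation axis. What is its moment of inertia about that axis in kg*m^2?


I = m*r^2 = 2.1*0.34^2 = 0.2428

0.2428 kg*m^2


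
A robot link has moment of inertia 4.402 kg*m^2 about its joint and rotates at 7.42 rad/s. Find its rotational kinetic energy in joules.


KE = (1/2)*I*omega^2 = 0.5*4.402*7.42^2 = 121.1791

121.1791 J


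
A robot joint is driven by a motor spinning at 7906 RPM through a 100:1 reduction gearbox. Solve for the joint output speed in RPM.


omega_joint = omega_motor / N = 7906 / 100 = 79.0600

79.0600 RPM


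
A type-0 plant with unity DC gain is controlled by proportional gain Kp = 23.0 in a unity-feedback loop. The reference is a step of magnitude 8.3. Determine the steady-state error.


e_ss = R/(1 + Kp) = 8.3/(1 + 23.0) = 8.3/24.0000 = 0.3458

0.3458


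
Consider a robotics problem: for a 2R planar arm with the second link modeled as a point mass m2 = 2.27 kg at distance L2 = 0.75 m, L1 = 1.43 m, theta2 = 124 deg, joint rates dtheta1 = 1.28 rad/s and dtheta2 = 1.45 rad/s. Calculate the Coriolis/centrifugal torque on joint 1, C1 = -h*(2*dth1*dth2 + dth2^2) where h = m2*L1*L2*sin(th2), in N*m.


h = m2*L1*L2*sin(th2) = 2.27*1.43*0.75*sin(124 deg) = 2.018354
C1 = -h*(2*1.28*1.45 + 1.45^2) = -2.018354*5.8145 = -11.7357

-11.7357 N*m


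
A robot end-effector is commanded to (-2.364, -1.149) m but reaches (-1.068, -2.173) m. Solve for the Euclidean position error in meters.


dx = -1.068 - (-2.364) = 1.2960, dy = -2.173 - (-1.149) = -1.0240
err = sqrt(1.679616 + 1.048576) = 1.6517

1.6517 m


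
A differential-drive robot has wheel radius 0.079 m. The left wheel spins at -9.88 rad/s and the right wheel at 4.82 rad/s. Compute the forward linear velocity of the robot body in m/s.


v = r*(wR + wL)/2 = 0.079*(4.82 + -9.88)/2 = -0.1999

-0.1999 m/s


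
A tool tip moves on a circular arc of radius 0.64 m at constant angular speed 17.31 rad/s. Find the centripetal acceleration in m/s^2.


a_c = omega^2 * r = 17.31^2 * 0.64 = 191.7671

191.7671 m/s^2


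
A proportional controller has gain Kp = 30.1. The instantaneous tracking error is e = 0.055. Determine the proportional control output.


u_P = Kp * e = 30.1 * 0.055 = 1.6555

1.6555


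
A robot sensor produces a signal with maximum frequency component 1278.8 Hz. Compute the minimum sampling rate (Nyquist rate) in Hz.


f_s,min = 2*f_max = 2*1278.8 = 2557.6000

2557.6000 Hz


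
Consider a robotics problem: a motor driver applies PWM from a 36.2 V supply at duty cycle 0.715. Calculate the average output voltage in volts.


V_avg = V_supply * D = 36.2*0.715 = 25.8830

25.8830 V


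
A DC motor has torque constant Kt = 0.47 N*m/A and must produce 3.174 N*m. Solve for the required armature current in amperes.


I = tau / Kt = 3.174/0.47 = 6.7532

6.7532 A


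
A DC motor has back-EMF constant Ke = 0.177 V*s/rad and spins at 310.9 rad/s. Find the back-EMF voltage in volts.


V_emf = Ke * omega = 0.177*310.9 = 55.0293

55.0293 V


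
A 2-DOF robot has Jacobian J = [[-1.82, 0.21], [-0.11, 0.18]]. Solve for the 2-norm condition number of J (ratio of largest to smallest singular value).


JJ^T eigenvalues: trace(JJ^T) = 3.4010, det(JJ^T) = det(J)^2 = 0.09272025
s_max^2 = (3.4010 + sqrt(11.19592000))/2 = 3.37351524
s_min^2 = (3.4010 - sqrt(11.19592000))/2 = 0.02748476
kappa = s_max/s_min = sqrt(3.37351524/0.02748476) = 11.0789

11.0789


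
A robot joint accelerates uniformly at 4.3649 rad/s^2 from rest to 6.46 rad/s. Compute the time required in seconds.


t = delta_omega / alpha = 6.46 / 4.3649 = 1.4800

1.4800 s


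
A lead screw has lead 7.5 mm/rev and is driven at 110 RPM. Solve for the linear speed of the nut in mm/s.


v = lead * (RPM/60) = 7.5*110/60 = 13.7500

13.7500 mm/s


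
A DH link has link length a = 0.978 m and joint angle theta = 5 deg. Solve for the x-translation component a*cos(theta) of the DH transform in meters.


a*cos(theta) = 0.978*cos(5 deg) = 0.9743

0.9743 m


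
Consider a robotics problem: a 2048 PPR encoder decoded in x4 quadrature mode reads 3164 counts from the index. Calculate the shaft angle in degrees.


angle = counts * 360 / (PPR*4) = 3164 * 360 / 8192 = 139.0430

139.0430 degrees


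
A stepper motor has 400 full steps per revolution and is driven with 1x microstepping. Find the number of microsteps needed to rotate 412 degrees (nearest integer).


step_size = 360/(400*1) = 360/400 = 0.900000 deg
n = 412/(360/400) = 412*400/360 = 457.7778 -> 458

458 steps


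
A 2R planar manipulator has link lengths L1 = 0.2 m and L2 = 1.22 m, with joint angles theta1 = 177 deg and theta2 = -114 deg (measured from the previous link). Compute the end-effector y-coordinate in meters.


y = L1*sin(th1) + L2*sin(th1+th2) = 0.2*sin(177 deg) + 1.22*sin(63 deg) = 1.0975

1.0975 m
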